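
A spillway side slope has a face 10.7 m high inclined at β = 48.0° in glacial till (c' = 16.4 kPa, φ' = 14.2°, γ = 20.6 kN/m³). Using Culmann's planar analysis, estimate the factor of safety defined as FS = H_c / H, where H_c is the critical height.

H_c = (4c'/γ) · sinβ cosφ' / [1 − cos(β − φ')]
    = (4·16.4/20.6) · sin48.0°·cos14.2° / [1 − cos33.8°]
    = 3.184 · 0.7204 / 0.1690 = 13.57 m
FS = H_c / H = 13.57 / 10.7 = 1.269

FS = 1.27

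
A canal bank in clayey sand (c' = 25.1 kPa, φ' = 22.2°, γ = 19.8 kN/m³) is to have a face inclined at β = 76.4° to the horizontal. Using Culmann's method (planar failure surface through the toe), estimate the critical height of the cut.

Culmann's analysis gives the critical failure plane at α_cr = (β + φ')/2 = (76.4 + 22.2)/2 = 49.3°, and the critical height
H_c = (4c'/γ) · sinβ cosφ' / [1 − cos(β − φ')]
    = (4·25.1/19.8) · sin76.4°·cos22.2° / [1 − cos(54.2°)]
    = 5.071 · 0.9720·0.9259 / [1 − 0.5850]
    = 5.071 · 0.8999 / 0.4150
    = 10.99 m

H_c = 10.99 m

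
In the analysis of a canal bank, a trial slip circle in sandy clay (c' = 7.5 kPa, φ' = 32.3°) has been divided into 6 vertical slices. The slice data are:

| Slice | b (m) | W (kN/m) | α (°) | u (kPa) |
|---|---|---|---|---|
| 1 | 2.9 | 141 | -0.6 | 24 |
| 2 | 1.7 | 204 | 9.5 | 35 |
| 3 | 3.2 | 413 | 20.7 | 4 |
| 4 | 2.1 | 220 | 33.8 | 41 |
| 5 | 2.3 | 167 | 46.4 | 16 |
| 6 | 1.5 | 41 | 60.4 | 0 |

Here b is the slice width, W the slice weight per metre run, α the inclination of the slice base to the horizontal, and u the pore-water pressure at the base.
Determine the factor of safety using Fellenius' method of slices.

Ordinary method of slices: FS = Σ[c'·Δl_i + (W_i cosα_i − u_i·Δl_i)·tanφ'] / Σ W_i sinα_i, with Δl_i = b_i / cosα_i.
Slice 1: Δl = 2.9/cos(-0.6°) = 2.900 m; N'_1 = 141·cos(-0.6°) − 24·2.900 = 71.4; c'Δl = 21.75; W sinα = -1.5
Slice 2: Δl = 1.7/cos9.5° = 1.724 m; N'_2 = 204·cos9.5° − 35·1.724 = 140.9; c'Δl = 12.93; W sinα = 33.7
Slice 3: Δl = 3.2/cos20.7° = 3.421 m; N'_3 = 413·cos20.7° − 4·3.421 = 372.7; c'Δl = 25.66; W sinα = 146.0
Slice 4: Δl = 2.1/cos33.8° = 2.527 m; N'_4 = 220·cos33.8° − 41·2.527 = 79.2; c'Δl = 18.95; W sinα = 122.4
Slice 5: Δl = 2.3/cos46.4° = 3.335 m; N'_5 = 167·cos46.4° − 16·3.335 = 61.8; c'Δl = 25.01; W sinα = 120.9
Slice 6: Δl = 1.5/cos60.4° = 3.037 m; N'_6 = 41·cos60.4° − 0·3.037 = 20.3; c'Δl = 22.78; W sinα = 35.6
Σc'Δl = 127.1 kN/m; ΣN' = 746.2 kN/m; ΣW sinα = 457.1 kN/m
Resisting = 127.1 + 746.2·tan32.3° = 127.1 + 471.7 = 598.8 kN/m
FS = 598.8 / 457.1 = 1.310

FS = 1.31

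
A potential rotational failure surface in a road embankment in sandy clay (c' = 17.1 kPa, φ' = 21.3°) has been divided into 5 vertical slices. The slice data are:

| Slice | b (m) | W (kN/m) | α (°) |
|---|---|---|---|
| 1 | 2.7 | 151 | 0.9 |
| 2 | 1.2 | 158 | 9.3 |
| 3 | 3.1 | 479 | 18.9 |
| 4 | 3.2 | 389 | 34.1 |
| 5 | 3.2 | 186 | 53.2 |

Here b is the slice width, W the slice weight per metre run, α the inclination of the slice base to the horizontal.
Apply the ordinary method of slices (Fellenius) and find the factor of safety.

FS = 1.36

Ordinary method of slices: FS = Σ[c'·Δl_i + (W_i cosα_i)·tanφ'] / Σ W_i sinα_i, with Δl_i = b_i / cosα_i.
Slice 1: Δl = 2.7/cos0.9° = 2.700 m; N'_1 = 151·cos0.9° = 151.0; c'Δl = 46.18; W sinα = 2.4
Slice 2: Δl = 1.2/cos9.3° = 1.216 m; N'_2 = 158·cos9.3° = 155.9; c'Δl = 20.79; W sinα = 25.5
Slice 3: Δl = 3.1/cos18.9° = 3.277 m; N'_3 = 479·cos18.9° = 453.2; c'Δl = 56.03; W sinα = 155.2
Slice 4: Δl = 3.2/cos34.1° = 3.864 m; N'_4 = 389·cos34.1° = 322.1; c'Δl = 66.08; W sinα = 218.1
Slice 5: Δl = 3.2/cos53.2° = 5.342 m; N'_5 = 186·cos53.2° = 111.4; c'Δl = 91.35; W sinα = 148.9
Σc'Δl = 280.4 kN/m; ΣN' = 1193.6 kN/m; ΣW sinα = 550.1 kN/m
Resisting = 280.4 + 1193.6·tan21.3° = 280.4 + 465.4 = 745.8 kN/m
FS = 745.8 / 550.1 = 1.356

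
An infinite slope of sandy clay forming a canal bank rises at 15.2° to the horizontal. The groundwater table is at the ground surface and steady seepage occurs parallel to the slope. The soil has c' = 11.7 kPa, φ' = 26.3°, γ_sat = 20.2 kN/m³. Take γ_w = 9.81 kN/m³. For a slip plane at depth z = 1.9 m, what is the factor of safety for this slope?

With seepage parallel to the slope and the water table at the surface, the effective normal stress on the slip plane uses the buoyant unit weight γ' = γ_sat − γ_w while the driving shear stress uses γ_sat:
FS = [c' + γ' z cos²β tanφ'] / [γ_sat z sinβ cosβ]
γ' = 20.2 − 9.81 = 10.39 kN/m³
Numerator = 11.7 + 10.39·1.9·cos²15.2°·tan26.3° = 11.7 + 10.39·1.9·0.9313·0.4942 = 20.786 kPa
Denominator = 20.2·1.9·sin15.2°·cos15.2° = 20.2·1.9·0.2622·0.9650 = 9.711 kPa
FS = 20.786 / 9.711 = 2.140

FS = 2.14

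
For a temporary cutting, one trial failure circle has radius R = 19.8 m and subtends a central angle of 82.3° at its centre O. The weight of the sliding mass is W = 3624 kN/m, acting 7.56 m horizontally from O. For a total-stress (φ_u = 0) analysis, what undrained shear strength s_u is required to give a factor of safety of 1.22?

FS = s_u·L_a·R / (W·d), so s_u = FS·W·d / (L_a·R).
Arc length L_a = R·θ = 19.8·(82.3°·π/180) = 19.8·1.4364 = 28.44 m
s_u = 1.22·3624·7.56 / (28.44·19.8) = 33424.9 / 563.13 = 59.36 kPa

s_u = 59.4 kPa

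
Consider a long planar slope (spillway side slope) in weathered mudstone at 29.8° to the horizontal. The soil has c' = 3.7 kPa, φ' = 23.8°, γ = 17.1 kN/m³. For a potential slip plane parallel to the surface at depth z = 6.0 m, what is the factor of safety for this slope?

For an infinite slope with a slip plane parallel to the surface (no pore pressure): FS = [c' + γz cos²β tanφ'] / [γz sinβ cosβ].
γz = 17.1·6.0 = 102.60 kN/m²
Numerator = 3.7 + 102.60·cos²29.8°·tan23.8° = 3.7 + 102.60·0.7530·0.4411 = 37.776 kPa
Denominator = 102.60·sin29.8°·cos29.8° = 102.60·0.4970·0.8678 = 44.247 kPa
FS = 37.776 / 44.247 = 0.854

FS = 0.85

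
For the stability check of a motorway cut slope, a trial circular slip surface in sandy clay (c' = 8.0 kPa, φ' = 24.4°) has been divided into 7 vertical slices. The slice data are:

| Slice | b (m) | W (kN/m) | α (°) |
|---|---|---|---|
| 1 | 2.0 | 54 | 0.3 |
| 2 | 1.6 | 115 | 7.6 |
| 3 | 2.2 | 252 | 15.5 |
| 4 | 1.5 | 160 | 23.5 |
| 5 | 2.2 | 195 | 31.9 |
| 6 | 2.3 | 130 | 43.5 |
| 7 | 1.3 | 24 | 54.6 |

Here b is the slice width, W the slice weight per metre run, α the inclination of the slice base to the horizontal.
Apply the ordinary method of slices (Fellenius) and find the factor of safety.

FS = 1.40

Ordinary method of slices: FS = Σ[c'·Δl_i + (W_i cosα_i)·tanφ'] / Σ W_i sinα_i, with Δl_i = b_i / cosα_i.
Slice 1: Δl = 2.0/cos0.3° = 2.000 m; N'_1 = 54·cos0.3° = 54.0; c'Δl = 16.00; W sinα = 0.3
Slice 2: Δl = 1.6/cos7.6° = 1.614 m; N'_2 = 115·cos7.6° = 114.0; c'Δl = 12.91; W sinα = 15.2
Slice 3: Δl = 2.2/cos15.5° = 2.283 m; N'_3 = 252·cos15.5° = 242.8; c'Δl = 18.26; W sinα = 67.3
Slice 4: Δl = 1.5/cos23.5° = 1.636 m; N'_4 = 160·cos23.5° = 146.7; c'Δl = 13.09; W sinα = 63.8
Slice 5: Δl = 2.2/cos31.9° = 2.591 m; N'_5 = 195·cos31.9° = 165.5; c'Δl = 20.73; W sinα = 103.0
Slice 6: Δl = 2.3/cos43.5° = 3.171 m; N'_6 = 130·cos43.5° = 94.3; c'Δl = 25.37; W sinα = 89.5
Slice 7: Δl = 1.3/cos54.6° = 2.244 m; N'_7 = 24·cos54.6° = 13.9; c'Δl = 17.95; W sinα = 19.6
Σc'Δl = 124.3 kN/m; ΣN' = 831.3 kN/m; ΣW sinα = 358.7 kN/m
Resisting = 124.3 + 831.3·tan24.4° = 124.3 + 377.1 = 501.4 kN/m
FS = 501.4 / 358.7 = 1.398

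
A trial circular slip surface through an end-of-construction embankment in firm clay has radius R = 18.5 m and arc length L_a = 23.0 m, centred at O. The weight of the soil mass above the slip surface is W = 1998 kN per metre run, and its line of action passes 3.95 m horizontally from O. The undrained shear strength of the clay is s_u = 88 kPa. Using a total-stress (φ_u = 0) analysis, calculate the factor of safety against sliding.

FS = 4.74

Taking moments about the centre O, the resisting moment is provided by the undrained shear strength acting along the arc:
M_R = s_u·L_a·R = 88·23.00·18.5 = 37444.0 kN·m/m
M_D = W·d = 1998·3.95 = 7892.1 kN·m/m
FS = M_R / M_D = 37444.0 / 7892.1 = 4.744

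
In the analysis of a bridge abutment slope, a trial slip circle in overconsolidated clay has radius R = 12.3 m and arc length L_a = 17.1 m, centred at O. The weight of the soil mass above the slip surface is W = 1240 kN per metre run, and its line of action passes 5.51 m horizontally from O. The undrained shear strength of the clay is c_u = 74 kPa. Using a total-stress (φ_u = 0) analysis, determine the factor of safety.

Taking moments about the centre O, the resisting moment is provided by the undrained shear strength acting along the arc:
M_R = c_u·L_a·R = 74·17.10·12.3 = 15564.4 kN·m/m
M_D = W·d = 1240·5.51 = 6832.4 kN·m/m
FS = M_R / M_D = 15564.4 / 6832.4 = 2.278

FS = 2.28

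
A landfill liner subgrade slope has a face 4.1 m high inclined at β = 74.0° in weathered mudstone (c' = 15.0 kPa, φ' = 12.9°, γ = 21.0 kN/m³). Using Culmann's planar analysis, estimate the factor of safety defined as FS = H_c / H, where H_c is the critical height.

H_c = (4c'/γ) · sinβ cosφ' / [1 − cos(β − φ')]
    = (4·15.0/21.0) · sin74.0°·cos12.9° / [1 − cos61.1°]
    = 2.857 · 0.9370 / 0.5167 = 5.18 m
FS = H_c / H = 5.18 / 4.1 = 1.264

FS = 1.26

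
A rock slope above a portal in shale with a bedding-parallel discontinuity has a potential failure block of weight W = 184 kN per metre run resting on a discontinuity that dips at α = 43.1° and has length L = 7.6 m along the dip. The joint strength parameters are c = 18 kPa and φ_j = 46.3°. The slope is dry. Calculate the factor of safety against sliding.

Resolving the block weight along and normal to the plane and applying the Mohr–Coulomb strength on the joint:
N' = W cosα = 184·cos43.1° = 134.3 kN/m
Driving force T = W sinα = 184·sin43.1° = 125.7 kN/m
Resisting force R = c·L + N'·tanφ_j = 18·7.6 + 134.3·tan46.3° = 136.8 + 140.6 = 277.4 kN/m
FS = R / T = 277.4 / 125.7 = 2.206

FS = 2.21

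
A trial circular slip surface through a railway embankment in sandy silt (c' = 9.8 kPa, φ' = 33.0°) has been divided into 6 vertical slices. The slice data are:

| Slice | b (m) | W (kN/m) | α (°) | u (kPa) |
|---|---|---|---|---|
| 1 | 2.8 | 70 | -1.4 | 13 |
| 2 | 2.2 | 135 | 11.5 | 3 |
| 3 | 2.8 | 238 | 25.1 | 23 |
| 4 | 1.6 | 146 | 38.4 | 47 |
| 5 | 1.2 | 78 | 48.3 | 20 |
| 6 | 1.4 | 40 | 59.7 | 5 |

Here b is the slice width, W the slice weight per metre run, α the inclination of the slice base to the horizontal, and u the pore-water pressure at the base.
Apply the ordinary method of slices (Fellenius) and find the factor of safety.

FS = 1.19

Ordinary method of slices: FS = Σ[c'·Δl_i + (W_i cosα_i − u_i·Δl_i)·tanφ'] / Σ W_i sinα_i, with Δl_i = b_i / cosα_i.
Slice 1: Δl = 2.8/cos(-1.4°) = 2.801 m; N'_1 = 70·cos(-1.4°) − 13·2.801 = 33.6; c'Δl = 27.45; W sinα = -1.7
Slice 2: Δl = 2.2/cos11.5° = 2.245 m; N'_2 = 135·cos11.5° − 3·2.245 = 125.6; c'Δl = 22.00; W sinα = 26.9
Slice 3: Δl = 2.8/cos25.1° = 3.092 m; N'_3 = 238·cos25.1° − 23·3.092 = 144.4; c'Δl = 30.30; W sinα = 101.0
Slice 4: Δl = 1.6/cos38.4° = 2.042 m; N'_4 = 146·cos38.4° − 47·2.042 = 18.5; c'Δl = 20.01; W sinα = 90.7
Slice 5: Δl = 1.2/cos48.3° = 1.804 m; N'_5 = 78·cos48.3° − 20·1.804 = 15.8; c'Δl = 17.68; W sinα = 58.2
Slice 6: Δl = 1.4/cos59.7° = 2.775 m; N'_6 = 40·cos59.7° − 5·2.775 = 6.3; c'Δl = 27.19; W sinα = 34.5
Σc'Δl = 144.6 kN/m; ΣN' = 344.1 kN/m; ΣW sinα = 309.6 kN/m
Resisting = 144.6 + 344.1·tan33.0° = 144.6 + 223.5 = 368.1 kN/m
FS = 368.1 / 309.6 = 1.189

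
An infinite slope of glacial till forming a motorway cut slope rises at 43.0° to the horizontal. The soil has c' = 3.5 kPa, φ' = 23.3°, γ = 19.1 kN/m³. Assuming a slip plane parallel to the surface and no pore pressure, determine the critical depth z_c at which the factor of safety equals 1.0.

z_c = 0.68 m

Setting FS = 1.00 in FS = [c' + γz cos²β tanφ'] / [γz sinβ cosβ] and solving for z:
z = c' / [γ cosβ (FS·sinβ − cosβ·tanφ')]
  = 3.5 / [19.1·cos43.0°·(1.00·sin43.0° − cos43.0°·tan23.3°)]
  = 3.5 / [19.1·0.7314·(1.00·0.6820 − 0.7314·0.4307)]
  = 3.5 / 5.1270 = 0.683 m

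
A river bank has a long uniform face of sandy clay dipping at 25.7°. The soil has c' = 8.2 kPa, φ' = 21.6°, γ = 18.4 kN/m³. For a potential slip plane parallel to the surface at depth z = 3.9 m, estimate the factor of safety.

FS = 1.12

For an infinite slope with a slip plane parallel to the surface (no pore pressure): FS = [c' + γz cos²β tanφ'] / [γz sinβ cosβ].
γz = 18.4·3.9 = 71.76 kN/m²
Numerator = 8.2 + 71.76·cos²25.7°·tan21.6° = 8.2 + 71.76·0.8119·0.3959 = 31.269 kPa
Denominator = 71.76·sin25.7°·cos25.7° = 71.76·0.4337·0.9011 = 28.041 kPa
FS = 31.269 / 28.041 = 1.115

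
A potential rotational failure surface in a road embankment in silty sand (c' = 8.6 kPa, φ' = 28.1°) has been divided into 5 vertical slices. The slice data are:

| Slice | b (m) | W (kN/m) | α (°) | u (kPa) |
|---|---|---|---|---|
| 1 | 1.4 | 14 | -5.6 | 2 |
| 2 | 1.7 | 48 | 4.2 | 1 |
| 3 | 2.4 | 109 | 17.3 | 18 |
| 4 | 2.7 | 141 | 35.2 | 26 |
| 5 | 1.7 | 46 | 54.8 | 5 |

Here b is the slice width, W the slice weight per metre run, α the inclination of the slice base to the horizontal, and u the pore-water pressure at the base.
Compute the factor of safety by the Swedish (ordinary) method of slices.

Ordinary method of slices: FS = Σ[c'·Δl_i + (W_i cosα_i − u_i·Δl_i)·tanφ'] / Σ W_i sinα_i, with Δl_i = b_i / cosα_i.
Slice 1: Δl = 1.4/cos(-5.6°) = 1.407 m; N'_1 = 14·cos(-5.6°) − 2·1.407 = 11.1; c'Δl = 12.10; W sinα = -1.4
Slice 2: Δl = 1.7/cos4.2° = 1.705 m; N'_2 = 48·cos4.2° − 1·1.705 = 46.2; c'Δl = 14.66; W sinα = 3.5
Slice 3: Δl = 2.4/cos17.3° = 2.514 m; N'_3 = 109·cos17.3° − 18·2.514 = 58.8; c'Δl = 21.62; W sinα = 32.4
Slice 4: Δl = 2.7/cos35.2° = 3.304 m; N'_4 = 141·cos35.2° − 26·3.304 = 29.3; c'Δl = 28.42; W sinα = 81.3
Slice 5: Δl = 1.7/cos54.8° = 2.949 m; N'_5 = 46·cos54.8° − 5·2.949 = 11.8; c'Δl = 25.36; W sinα = 37.6
Σc'Δl = 102.2 kN/m; ΣN' = 157.2 kN/m; ΣW sinα = 153.4 kN/m
Resisting = 102.2 + 157.2·tan28.1° = 102.2 + 83.9 = 186.1 kN/m
FS = 186.1 / 153.4 = 1.213

FS = 1.21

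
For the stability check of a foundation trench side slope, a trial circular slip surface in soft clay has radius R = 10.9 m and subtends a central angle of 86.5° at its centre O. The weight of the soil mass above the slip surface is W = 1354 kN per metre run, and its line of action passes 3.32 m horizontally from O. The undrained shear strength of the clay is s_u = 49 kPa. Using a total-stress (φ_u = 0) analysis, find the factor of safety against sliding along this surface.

Taking moments about the centre O, the resisting moment is provided by the undrained shear strength acting along the arc:
Arc length L_a = R·θ = 10.9·(86.5°·π/180) = 10.9·1.5097 = 16.46 m
M_R = s_u·L_a·R = 49·16.46·10.9 = 8789.1 kN·m/m
M_D = W·d = 1354·3.32 = 4495.3 kN·m/m
FS = M_R / M_D = 8789.1 / 4495.3 = 1.955

FS = 1.96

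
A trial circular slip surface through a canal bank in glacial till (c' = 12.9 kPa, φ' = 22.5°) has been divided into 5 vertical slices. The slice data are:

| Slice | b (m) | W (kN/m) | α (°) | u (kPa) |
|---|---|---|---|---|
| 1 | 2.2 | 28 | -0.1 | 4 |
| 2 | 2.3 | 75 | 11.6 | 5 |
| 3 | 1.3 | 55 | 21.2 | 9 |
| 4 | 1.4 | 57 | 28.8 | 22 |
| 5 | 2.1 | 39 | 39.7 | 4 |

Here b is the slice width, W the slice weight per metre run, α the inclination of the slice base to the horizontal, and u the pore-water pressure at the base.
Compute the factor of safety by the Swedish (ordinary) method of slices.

Ordinary method of slices: FS = Σ[c'·Δl_i + (W_i cosα_i − u_i·Δl_i)·tanφ'] / Σ W_i sinα_i, with Δl_i = b_i / cosα_i.
Slice 1: Δl = 2.2/cos(-0.1°) = 2.200 m; N'_1 = 28·cos(-0.1°) − 4·2.200 = 19.2; c'Δl = 28.38; W sinα = -0.0
Slice 2: Δl = 2.3/cos11.6° = 2.348 m; N'_2 = 75·cos11.6° − 5·2.348 = 61.7; c'Δl = 30.29; W sinα = 15.1
Slice 3: Δl = 1.3/cos21.2° = 1.394 m; N'_3 = 55·cos21.2° − 9·1.394 = 38.7; c'Δl = 17.99; W sinα = 19.9
Slice 4: Δl = 1.4/cos28.8° = 1.598 m; N'_4 = 57·cos28.8° − 22·1.598 = 14.8; c'Δl = 20.61; W sinα = 27.5
Slice 5: Δl = 2.1/cos39.7° = 2.729 m; N'_5 = 39·cos39.7° − 4·2.729 = 19.1; c'Δl = 35.21; W sinα = 24.9
Σc'Δl = 132.5 kN/m; ΣN' = 153.5 kN/m; ΣW sinα = 87.3 kN/m
Resisting = 132.5 + 153.5·tan22.5° = 132.5 + 63.6 = 196.1 kN/m
FS = 196.1 / 87.3 = 2.246

FS = 2.25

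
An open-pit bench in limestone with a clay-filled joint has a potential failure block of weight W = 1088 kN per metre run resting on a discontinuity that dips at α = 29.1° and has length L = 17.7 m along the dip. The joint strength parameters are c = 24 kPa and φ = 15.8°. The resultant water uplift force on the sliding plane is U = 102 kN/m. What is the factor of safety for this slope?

Resolving the block weight along and normal to the plane and applying the Mohr–Coulomb strength on the joint:
N' = W cosα − U = 1088·cos29.1° − 102 = 848.7 kN/m
Driving force T = W sinα = 1088·sin29.1° = 529.1 kN/m
Resisting force R = c·L + N'·tanφ = 24·17.7 + 848.7·tan15.8° = 424.8 + 240.1 = 664.9 kN/m
FS = R / T = 664.9 / 529.1 = 1.257

FS = 1.26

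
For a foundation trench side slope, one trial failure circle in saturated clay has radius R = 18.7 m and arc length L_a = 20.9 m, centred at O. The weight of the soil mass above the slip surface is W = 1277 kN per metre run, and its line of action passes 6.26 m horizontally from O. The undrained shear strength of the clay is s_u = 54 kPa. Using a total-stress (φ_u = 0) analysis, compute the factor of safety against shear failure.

FS = 2.64

Taking moments about the centre O, the resisting moment is provided by the undrained shear strength acting along the arc:
M_R = s_u·L_a·R = 54·20.90·18.7 = 21104.8 kN·m/m
M_D = W·d = 1277·6.26 = 7994.0 kN·m/m
FS = M_R / M_D = 21104.8 / 7994.0 = 2.640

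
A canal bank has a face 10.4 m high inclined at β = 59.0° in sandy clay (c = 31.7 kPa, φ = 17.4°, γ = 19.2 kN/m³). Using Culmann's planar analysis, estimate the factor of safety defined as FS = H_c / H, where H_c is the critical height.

H_c = (4c/γ) · sinβ cosφ / [1 − cos(β − φ)]
    = (4·31.7/19.2) · sin59.0°·cos17.4° / [1 − cos41.6°]
    = 6.604 · 0.8179 / 0.2522 = 21.42 m
FS = H_c / H = 21.42 / 10.4 = 2.059

FS = 2.06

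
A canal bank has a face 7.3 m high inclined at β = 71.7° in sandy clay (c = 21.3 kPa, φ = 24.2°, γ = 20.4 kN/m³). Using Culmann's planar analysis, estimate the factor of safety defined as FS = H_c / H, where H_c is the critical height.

H_c = (4c/γ) · sinβ cosφ / [1 − cos(β − φ)]
    = (4·21.3/20.4) · sin71.7°·cos24.2° / [1 − cos47.5°]
    = 4.176 · 0.8660 / 0.3244 = 11.15 m
FS = H_c / H = 11.15 / 7.3 = 1.527

FS = 1.53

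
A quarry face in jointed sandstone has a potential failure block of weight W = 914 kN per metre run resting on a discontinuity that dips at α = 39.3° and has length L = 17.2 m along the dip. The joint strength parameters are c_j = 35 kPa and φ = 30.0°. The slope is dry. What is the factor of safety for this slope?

Resolving the block weight along and normal to the plane and applying the Mohr–Coulomb strength on the joint:
N' = W cosα = 914·cos39.3° = 707.3 kN/m
Driving force T = W sinα = 914·sin39.3° = 578.9 kN/m
Resisting force R = c_j·L + N'·tanφ = 35·17.2 + 707.3·tan30.0° = 602.0 + 408.4 = 1010.4 kN/m
FS = R / T = 1010.4 / 578.9 = 1.745

FS = 1.75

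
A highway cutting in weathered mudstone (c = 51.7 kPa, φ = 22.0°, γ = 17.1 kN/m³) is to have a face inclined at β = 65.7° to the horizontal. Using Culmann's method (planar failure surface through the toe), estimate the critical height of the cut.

Culmann's analysis gives the critical failure plane at α_cr = (β + φ)/2 = (65.7 + 22.0)/2 = 43.9°, and the critical height
H_c = (4c/γ) · sinβ cosφ / [1 − cos(β − φ)]
    = (4·51.7/17.1) · sin65.7°·cos22.0° / [1 − cos(43.7°)]
    = 12.094 · 0.9114·0.9272 / [1 − 0.7230]
    = 12.094 · 0.8450 / 0.2770
    = 36.89 m

H_c = 36.89 m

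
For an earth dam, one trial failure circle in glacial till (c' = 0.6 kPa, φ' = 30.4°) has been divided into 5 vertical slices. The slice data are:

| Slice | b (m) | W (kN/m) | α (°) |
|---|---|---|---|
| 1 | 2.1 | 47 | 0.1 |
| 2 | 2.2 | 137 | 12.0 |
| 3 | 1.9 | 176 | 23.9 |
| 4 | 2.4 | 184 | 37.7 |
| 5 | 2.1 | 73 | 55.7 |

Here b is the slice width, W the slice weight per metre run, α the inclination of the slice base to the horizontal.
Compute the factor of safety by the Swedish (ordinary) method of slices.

Ordinary method of slices: FS = Σ[c'·Δl_i + (W_i cosα_i)·tanφ'] / Σ W_i sinα_i, with Δl_i = b_i / cosα_i.
Slice 1: Δl = 2.1/cos0.1° = 2.100 m; N'_1 = 47·cos0.1° = 47.0; c'Δl = 1.26; W sinα = 0.1
Slice 2: Δl = 2.2/cos12.0° = 2.249 m; N'_2 = 137·cos12.0° = 134.0; c'Δl = 1.35; W sinα = 28.5
Slice 3: Δl = 1.9/cos23.9° = 2.078 m; N'_3 = 176·cos23.9° = 160.9; c'Δl = 1.25; W sinα = 71.3
Slice 4: Δl = 2.4/cos37.7° = 3.033 m; N'_4 = 184·cos37.7° = 145.6; c'Δl = 1.82; W sinα = 112.5
Slice 5: Δl = 2.1/cos55.7° = 3.727 m; N'_5 = 73·cos55.7° = 41.1; c'Δl = 2.24; W sinα = 60.3
Σc'Δl = 7.9 kN/m; ΣN' = 528.6 kN/m; ΣW sinα = 272.7 kN/m
Resisting = 7.9 + 528.6·tan30.4° = 7.9 + 310.1 = 318.1 kN/m
FS = 318.1 / 272.7 = 1.166

FS = 1.17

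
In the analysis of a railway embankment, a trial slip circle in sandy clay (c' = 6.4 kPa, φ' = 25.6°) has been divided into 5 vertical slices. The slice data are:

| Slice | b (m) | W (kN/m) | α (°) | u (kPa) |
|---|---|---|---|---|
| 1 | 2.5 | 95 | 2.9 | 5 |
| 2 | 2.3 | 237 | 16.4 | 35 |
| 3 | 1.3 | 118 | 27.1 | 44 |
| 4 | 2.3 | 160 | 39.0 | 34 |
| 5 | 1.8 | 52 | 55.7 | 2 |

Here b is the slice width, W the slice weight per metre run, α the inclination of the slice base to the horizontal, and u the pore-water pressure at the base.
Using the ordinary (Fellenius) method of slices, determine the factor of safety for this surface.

FS = 0.86

Ordinary method of slices: FS = Σ[c'·Δl_i + (W_i cosα_i − u_i·Δl_i)·tanφ'] / Σ W_i sinα_i, with Δl_i = b_i / cosα_i.
Slice 1: Δl = 2.5/cos2.9° = 2.503 m; N'_1 = 95·cos2.9° − 5·2.503 = 82.4; c'Δl = 16.02; W sinα = 4.8
Slice 2: Δl = 2.3/cos16.4° = 2.398 m; N'_2 = 237·cos16.4° − 35·2.398 = 143.4; c'Δl = 15.34; W sinα = 66.9
Slice 3: Δl = 1.3/cos27.1° = 1.460 m; N'_3 = 118·cos27.1° − 44·1.460 = 40.8; c'Δl = 9.35; W sinα = 53.8
Slice 4: Δl = 2.3/cos39.0° = 2.960 m; N'_4 = 160·cos39.0° − 34·2.960 = 23.7; c'Δl = 18.94; W sinα = 100.7
Slice 5: Δl = 1.8/cos55.7° = 3.194 m; N'_5 = 52·cos55.7° − 2·3.194 = 22.9; c'Δl = 20.44; W sinα = 43.0
Σc'Δl = 80.1 kN/m; ΣN' = 313.2 kN/m; ΣW sinα = 269.1 kN/m
Resisting = 80.1 + 313.2·tan25.6° = 80.1 + 150.1 = 230.2 kN/m
FS = 230.2 / 269.1 = 0.855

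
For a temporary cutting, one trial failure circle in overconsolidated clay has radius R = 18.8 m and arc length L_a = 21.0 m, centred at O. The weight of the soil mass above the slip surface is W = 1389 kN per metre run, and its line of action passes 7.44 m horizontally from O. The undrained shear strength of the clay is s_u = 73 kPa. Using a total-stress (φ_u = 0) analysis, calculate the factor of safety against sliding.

FS = 2.79

Taking moments about the centre O, the resisting moment is provided by the undrained shear strength acting along the arc:
M_R = s_u·L_a·R = 73·21.00·18.8 = 28820.4 kN·m/m
M_D = W·d = 1389·7.44 = 10334.2 kN·m/m
FS = M_R / M_D = 28820.4 / 10334.2 = 2.789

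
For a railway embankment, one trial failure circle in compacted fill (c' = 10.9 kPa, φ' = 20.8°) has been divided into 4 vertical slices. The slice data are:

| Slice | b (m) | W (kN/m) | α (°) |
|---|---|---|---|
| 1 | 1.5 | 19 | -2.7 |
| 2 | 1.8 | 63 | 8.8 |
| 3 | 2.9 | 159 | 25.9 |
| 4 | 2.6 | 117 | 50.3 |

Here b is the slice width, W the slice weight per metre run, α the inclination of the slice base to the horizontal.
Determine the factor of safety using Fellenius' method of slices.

FS = 1.36

Ordinary method of slices: FS = Σ[c'·Δl_i + (W_i cosα_i)·tanφ'] / Σ W_i sinα_i, with Δl_i = b_i / cosα_i.
Slice 1: Δl = 1.5/cos(-2.7°) = 1.502 m; N'_1 = 19·cos(-2.7°) = 19.0; c'Δl = 16.37; W sinα = -0.9
Slice 2: Δl = 1.8/cos8.8° = 1.821 m; N'_2 = 63·cos8.8° = 62.3; c'Δl = 19.85; W sinα = 9.6
Slice 3: Δl = 2.9/cos25.9° = 3.224 m; N'_3 = 159·cos25.9° = 143.0; c'Δl = 35.14; W sinα = 69.5
Slice 4: Δl = 2.6/cos50.3° = 4.070 m; N'_4 = 117·cos50.3° = 74.7; c'Δl = 44.37; W sinα = 90.0
Σc'Δl = 115.7 kN/m; ΣN' = 299.0 kN/m; ΣW sinα = 168.2 kN/m
Resisting = 115.7 + 299.0·tan20.8° = 115.7 + 113.6 = 229.3 kN/m
FS = 229.3 / 168.2 = 1.363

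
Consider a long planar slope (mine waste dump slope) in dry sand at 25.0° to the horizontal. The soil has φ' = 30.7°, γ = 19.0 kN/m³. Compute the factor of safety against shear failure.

For a dry cohesionless infinite slope the factor of safety is FS = tanφ' / tanβ.
FS = tan30.7° / tan25.0° = 0.5938 / 0.4663 = 1.273

FS = 1.27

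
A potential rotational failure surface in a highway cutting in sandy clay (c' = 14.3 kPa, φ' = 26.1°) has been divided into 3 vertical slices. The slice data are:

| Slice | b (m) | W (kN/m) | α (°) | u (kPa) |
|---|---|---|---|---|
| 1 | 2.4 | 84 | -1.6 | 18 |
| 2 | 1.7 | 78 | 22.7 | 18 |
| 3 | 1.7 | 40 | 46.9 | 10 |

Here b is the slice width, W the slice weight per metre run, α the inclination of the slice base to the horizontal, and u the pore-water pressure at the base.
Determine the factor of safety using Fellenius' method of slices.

FS = 2.40

Ordinary method of slices: FS = Σ[c'·Δl_i + (W_i cosα_i − u_i·Δl_i)·tanφ'] / Σ W_i sinα_i, with Δl_i = b_i / cosα_i.
Slice 1: Δl = 2.4/cos(-1.6°) = 2.401 m; N'_1 = 84·cos(-1.6°) − 18·2.401 = 40.8; c'Δl = 34.33; W sinα = -2.3
Slice 2: Δl = 1.7/cos22.7° = 1.843 m; N'_2 = 78·cos22.7° − 18·1.843 = 38.8; c'Δl = 26.35; W sinα = 30.1
Slice 3: Δl = 1.7/cos46.9° = 2.488 m; N'_3 = 40·cos46.9° − 10·2.488 = 2.5; c'Δl = 35.58; W sinα = 29.2
Σc'Δl = 96.3 kN/m; ΣN' = 82.0 kN/m; ΣW sinα = 57.0 kN/m
Resisting = 96.3 + 82.0·tan26.1° = 96.3 + 40.2 = 136.4 kN/m
FS = 136.4 / 57.0 = 2.395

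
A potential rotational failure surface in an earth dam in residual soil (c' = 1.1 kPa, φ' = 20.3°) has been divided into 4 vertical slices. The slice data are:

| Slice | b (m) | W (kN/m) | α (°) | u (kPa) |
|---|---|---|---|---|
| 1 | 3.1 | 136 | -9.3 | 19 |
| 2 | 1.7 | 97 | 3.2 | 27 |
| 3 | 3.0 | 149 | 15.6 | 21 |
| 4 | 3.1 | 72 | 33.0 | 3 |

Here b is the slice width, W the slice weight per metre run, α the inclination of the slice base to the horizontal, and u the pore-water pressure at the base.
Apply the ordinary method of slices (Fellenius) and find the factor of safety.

Ordinary method of slices: FS = Σ[c'·Δl_i + (W_i cosα_i − u_i·Δl_i)·tanφ'] / Σ W_i sinα_i, with Δl_i = b_i / cosα_i.
Slice 1: Δl = 3.1/cos(-9.3°) = 3.141 m; N'_1 = 136·cos(-9.3°) − 19·3.141 = 74.5; c'Δl = 3.46; W sinα = -22.0
Slice 2: Δl = 1.7/cos3.2° = 1.703 m; N'_2 = 97·cos3.2° − 27·1.703 = 50.9; c'Δl = 1.87; W sinα = 5.4
Slice 3: Δl = 3.0/cos15.6° = 3.115 m; N'_3 = 149·cos15.6° − 21·3.115 = 78.1; c'Δl = 3.43; W sinα = 40.1
Slice 4: Δl = 3.1/cos33.0° = 3.696 m; N'_4 = 72·cos33.0° − 3·3.696 = 49.3; c'Δl = 4.07; W sinα = 39.2
Σc'Δl = 12.8 kN/m; ΣN' = 252.8 kN/m; ΣW sinα = 62.7 kN/m
Resisting = 12.8 + 252.8·tan20.3° = 12.8 + 93.5 = 106.3 kN/m
FS = 106.3 / 62.7 = 1.695

FS = 1.70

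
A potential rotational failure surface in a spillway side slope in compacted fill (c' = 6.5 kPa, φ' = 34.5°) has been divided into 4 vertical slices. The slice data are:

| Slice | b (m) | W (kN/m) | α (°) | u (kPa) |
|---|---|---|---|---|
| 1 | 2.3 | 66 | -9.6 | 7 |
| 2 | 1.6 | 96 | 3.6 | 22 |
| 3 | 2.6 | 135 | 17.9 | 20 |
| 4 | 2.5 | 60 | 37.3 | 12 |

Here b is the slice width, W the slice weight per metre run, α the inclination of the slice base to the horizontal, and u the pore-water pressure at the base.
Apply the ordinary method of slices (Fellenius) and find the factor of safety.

FS = 2.70

Ordinary method of slices: FS = Σ[c'·Δl_i + (W_i cosα_i − u_i·Δl_i)·tanφ'] / Σ W_i sinα_i, with Δl_i = b_i / cosα_i.
Slice 1: Δl = 2.3/cos(-9.6°) = 2.333 m; N'_1 = 66·cos(-9.6°) − 7·2.333 = 48.7; c'Δl = 15.16; W sinα = -11.0
Slice 2: Δl = 1.6/cos3.6° = 1.603 m; N'_2 = 96·cos3.6° − 22·1.603 = 60.5; c'Δl = 10.42; W sinα = 6.0
Slice 3: Δl = 2.6/cos17.9° = 2.732 m; N'_3 = 135·cos17.9° − 20·2.732 = 73.8; c'Δl = 17.76; W sinα = 41.5
Slice 4: Δl = 2.5/cos37.3° = 3.143 m; N'_4 = 60·cos37.3° − 12·3.143 = 10.0; c'Δl = 20.43; W sinα = 36.4
Σc'Δl = 63.8 kN/m; ΣN' = 193.1 kN/m; ΣW sinα = 72.9 kN/m
Resisting = 63.8 + 193.1·tan34.5° = 63.8 + 132.7 = 196.5 kN/m
FS = 196.5 / 72.9 = 2.696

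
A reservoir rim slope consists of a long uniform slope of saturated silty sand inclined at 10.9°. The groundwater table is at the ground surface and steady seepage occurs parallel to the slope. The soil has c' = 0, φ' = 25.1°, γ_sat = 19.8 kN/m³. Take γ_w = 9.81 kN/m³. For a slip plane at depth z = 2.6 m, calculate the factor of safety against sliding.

FS = 1.23

With seepage parallel to the slope and the water table at the surface, the effective normal stress on the slip plane uses the buoyant unit weight γ' = γ_sat − γ_w while the driving shear stress uses γ_sat:
FS = [c' + γ' z cos²β tanφ'] / [γ_sat z sinβ cosβ]
(For c' = 0 this reduces to FS = (γ'/γ_sat)·tanφ'/tanβ.)
γ' = 19.8 − 9.81 = 9.99 kN/m³
Numerator = 0.0 + 9.99·2.6·cos²10.9°·tan25.1° = 0.0 + 9.99·2.6·0.9642·0.4684 = 11.732 kPa
Denominator = 19.8·2.6·sin10.9°·cos10.9° = 19.8·2.6·0.1891·0.9820 = 9.559 kPa
FS = 11.732 / 9.559 = 1.227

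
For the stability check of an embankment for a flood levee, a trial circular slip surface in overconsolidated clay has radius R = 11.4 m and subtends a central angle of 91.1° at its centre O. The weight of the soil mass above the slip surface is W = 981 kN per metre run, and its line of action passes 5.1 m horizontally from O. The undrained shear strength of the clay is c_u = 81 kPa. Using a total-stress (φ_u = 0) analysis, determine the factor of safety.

FS = 3.35

Taking moments about the centre O, the resisting moment is provided by the undrained shear strength acting along the arc:
Arc length L_a = R·θ = 11.4·(91.1°·π/180) = 11.4·1.5900 = 18.13 m
M_R = c_u·L_a·R = 81·18.13·11.4 = 16737.5 kN·m/m
M_D = W·d = 981·5.1 = 5003.1 kN·m/m
FS = M_R / M_D = 16737.5 / 5003.1 = 3.345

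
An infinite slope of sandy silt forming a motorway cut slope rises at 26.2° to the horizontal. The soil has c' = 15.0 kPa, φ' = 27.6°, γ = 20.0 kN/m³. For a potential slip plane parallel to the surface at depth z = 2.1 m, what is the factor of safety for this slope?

FS = 1.96

For an infinite slope with a slip plane parallel to the surface (no pore pressure): FS = [c' + γz cos²β tanφ'] / [γz sinβ cosβ].
γz = 20.0·2.1 = 42.00 kN/m²
Numerator = 15.0 + 42.00·cos²26.2°·tan27.6° = 15.0 + 42.00·0.8051·0.5228 = 32.677 kPa
Denominator = 42.00·sin26.2°·cos26.2° = 42.00·0.4415·0.8973 = 16.638 kPa
FS = 32.677 / 16.638 = 1.964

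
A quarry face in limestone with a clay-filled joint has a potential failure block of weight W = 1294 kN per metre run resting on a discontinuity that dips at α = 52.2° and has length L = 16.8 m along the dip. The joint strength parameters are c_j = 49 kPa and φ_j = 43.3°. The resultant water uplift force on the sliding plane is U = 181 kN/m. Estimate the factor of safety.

Resolving the block weight along and normal to the plane and applying the Mohr–Coulomb strength on the joint:
N' = W cosα − U = 1294·cos52.2° − 181 = 612.1 kN/m
Driving force T = W sinα = 1294·sin52.2° = 1022.5 kN/m
Resisting force R = c_j·L + N'·tanφ_j = 49·16.8 + 612.1·tan43.3° = 823.2 + 576.8 = 1400.0 kN/m
FS = R / T = 1400.0 / 1022.5 = 1.369

FS = 1.37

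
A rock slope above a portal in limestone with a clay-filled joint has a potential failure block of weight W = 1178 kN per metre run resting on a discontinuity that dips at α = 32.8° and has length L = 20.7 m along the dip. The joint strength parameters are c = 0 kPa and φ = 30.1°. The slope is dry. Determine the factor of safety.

Resolving the block weight along and normal to the plane and applying the Mohr–Coulomb strength on the joint:
N' = W cosα = 1178·cos32.8° = 990.2 kN/m
Driving force T = W sinα = 1178·sin32.8° = 638.1 kN/m
Resisting force R = c·L + N'·tanφ = 0·20.7 + 990.2·tan30.1° = 0.0 + 574.0 = 574.0 kN/m
FS = R / T = 574.0 / 638.1 = 0.899

FS = 0.90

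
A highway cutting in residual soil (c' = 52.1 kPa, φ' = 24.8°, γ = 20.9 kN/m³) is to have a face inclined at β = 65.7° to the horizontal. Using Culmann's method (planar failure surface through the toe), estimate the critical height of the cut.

Culmann's analysis gives the critical failure plane at α_cr = (β + φ')/2 = (65.7 + 24.8)/2 = 45.2°, and the critical height
H_c = (4c'/γ) · sinβ cosφ' / [1 − cos(β − φ')]
    = (4·52.1/20.9) · sin65.7°·cos24.8° / [1 − cos(40.9°)]
    = 9.971 · 0.9114·0.9078 / [1 − 0.7559]
    = 9.971 · 0.8274 / 0.2441
    = 33.79 m

H_c = 33.79 m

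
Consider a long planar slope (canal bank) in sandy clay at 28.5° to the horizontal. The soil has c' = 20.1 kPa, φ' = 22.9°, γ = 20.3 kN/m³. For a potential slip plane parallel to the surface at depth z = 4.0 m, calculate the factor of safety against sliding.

For an infinite slope with a slip plane parallel to the surface (no pore pressure): FS = [c' + γz cos²β tanφ'] / [γz sinβ cosβ].
γz = 20.3·4.0 = 81.20 kN/m²
Numerator = 20.1 + 81.20·cos²28.5°·tan22.9° = 20.1 + 81.20·0.7723·0.4224 = 46.591 kPa
Denominator = 81.20·sin28.5°·cos28.5° = 81.20·0.4772·0.8788 = 34.050 kPa
FS = 46.591 / 34.050 = 1.368

FS = 1.37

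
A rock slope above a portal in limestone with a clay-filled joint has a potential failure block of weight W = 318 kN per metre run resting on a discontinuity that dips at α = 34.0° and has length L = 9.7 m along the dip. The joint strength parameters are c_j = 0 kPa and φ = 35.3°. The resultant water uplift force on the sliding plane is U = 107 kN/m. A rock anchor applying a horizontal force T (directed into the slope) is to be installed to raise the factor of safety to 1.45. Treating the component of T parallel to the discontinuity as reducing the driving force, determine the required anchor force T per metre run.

T = 92 kN/m

Resolving forces along and normal to the sliding plane, with the horizontal anchor force T adding T·sinα to the effective normal force and T·cosα acting up the plane against the driving force:
FS = [c_jL + (W cosα − U + T sinα) tanφ] / [W sinα − T cosα]
Without the anchor: N' = 156.6 kN/m, driving T_d = 177.8 kN/m, resisting R = 0·9.7 + 156.6·tan35.3° = 110.9 kN/m, FS = 0.62.
Setting FS = 1.45 and solving for T:
1.45·(177.8 − T cos34.0°) = 110.9 + T sin34.0°·tan35.3°
T·(sin34.0°·tan35.3° + 1.45·cos34.0°) = 1.45·177.8 − 110.9
T·(0.5592·0.7080 + 1.45·0.8290) = 257.8 − 110.9 = 146.9
T·1.5980 = 146.9
T = 92.0 kN/m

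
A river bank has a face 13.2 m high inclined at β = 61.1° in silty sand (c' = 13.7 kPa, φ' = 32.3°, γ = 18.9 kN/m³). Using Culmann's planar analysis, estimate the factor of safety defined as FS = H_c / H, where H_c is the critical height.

H_c = (4c'/γ) · sinβ cosφ' / [1 − cos(β − φ')]
    = (4·13.7/18.9) · sin61.1°·cos32.3° / [1 − cos28.8°]
    = 2.899 · 0.7400 / 0.1237 = 17.35 m
FS = H_c / H = 17.35 / 13.2 = 1.314

FS = 1.31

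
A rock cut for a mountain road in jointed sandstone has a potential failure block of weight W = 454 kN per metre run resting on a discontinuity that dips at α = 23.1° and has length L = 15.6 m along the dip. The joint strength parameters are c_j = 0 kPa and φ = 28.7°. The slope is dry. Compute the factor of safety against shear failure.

FS = 1.28

Resolving the block weight along and normal to the plane and applying the Mohr–Coulomb strength on the joint:
N' = W cosα = 454·cos23.1° = 417.6 kN/m
Driving force T = W sinα = 454·sin23.1° = 178.1 kN/m
Resisting force R = c_j·L + N'·tanφ = 0·15.6 + 417.6·tan28.7° = 0.0 + 228.6 = 228.6 kN/m
FS = R / T = 228.6 / 178.1 = 1.284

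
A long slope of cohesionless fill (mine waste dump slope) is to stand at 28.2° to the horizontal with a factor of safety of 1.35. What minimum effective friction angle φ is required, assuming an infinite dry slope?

FS = tanφ/tanβ ⇒ tanφ = FS · tanβ = 1.35 · tan28.2° = 0.7239
φ = arctan(0.7239) = 35.90°

φ = 35.9°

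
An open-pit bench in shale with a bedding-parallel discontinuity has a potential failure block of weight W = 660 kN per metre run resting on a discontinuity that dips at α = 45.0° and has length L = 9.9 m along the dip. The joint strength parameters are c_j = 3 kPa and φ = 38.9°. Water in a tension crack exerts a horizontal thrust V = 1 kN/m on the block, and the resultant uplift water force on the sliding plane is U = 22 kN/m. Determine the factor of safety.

Resolving the block weight along and normal to the plane and applying the Mohr–Coulomb strength on the joint:
N' = W cosα − U − V sinα = 660·cos45.0° − 22 − 1·sin45.0° = 444.0 kN/m
Driving force T = W sinα + V cosα = 660·sin45.0° + 1·cos45.0° = 467.4 kN/m
Resisting force R = c_j·L + N'·tanφ = 3·9.9 + 444.0·tan38.9° = 29.7 + 358.2 = 387.9 kN/m
FS = R / T = 387.9 / 467.4 = 0.830

FS = 0.83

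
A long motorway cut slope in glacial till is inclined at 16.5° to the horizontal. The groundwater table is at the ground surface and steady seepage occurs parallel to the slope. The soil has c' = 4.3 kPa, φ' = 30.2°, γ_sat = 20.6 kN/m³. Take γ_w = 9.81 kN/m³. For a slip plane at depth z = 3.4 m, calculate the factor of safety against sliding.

With seepage parallel to the slope and the water table at the surface, the effective normal stress on the slip plane uses the buoyant unit weight γ' = γ_sat − γ_w while the driving shear stress uses γ_sat:
FS = [c' + γ' z cos²β tanφ'] / [γ_sat z sinβ cosβ]
γ' = 20.6 − 9.81 = 10.79 kN/m³
Numerator = 4.3 + 10.79·3.4·cos²16.5°·tan30.2° = 4.3 + 10.79·3.4·0.9193·0.5820 = 23.929 kPa
Denominator = 20.6·3.4·sin16.5°·cos16.5° = 20.6·3.4·0.2840·0.9588 = 19.073 kPa
FS = 23.929 / 19.073 = 1.255

FS = 1.25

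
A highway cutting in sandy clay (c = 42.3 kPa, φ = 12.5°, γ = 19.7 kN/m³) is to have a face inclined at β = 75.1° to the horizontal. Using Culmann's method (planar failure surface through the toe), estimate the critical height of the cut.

H_c = 15.01 m

Culmann's analysis gives the critical failure plane at α_cr = (β + φ)/2 = (75.1 + 12.5)/2 = 43.8°, and the critical height
H_c = (4c/γ) · sinβ cosφ / [1 − cos(β − φ)]
    = (4·42.3/19.7) · sin75.1°·cos12.5° / [1 − cos(62.6°)]
    = 8.589 · 0.9664·0.9763 / [1 − 0.4602]
    = 8.589 · 0.9435 / 0.5398
    = 15.01 m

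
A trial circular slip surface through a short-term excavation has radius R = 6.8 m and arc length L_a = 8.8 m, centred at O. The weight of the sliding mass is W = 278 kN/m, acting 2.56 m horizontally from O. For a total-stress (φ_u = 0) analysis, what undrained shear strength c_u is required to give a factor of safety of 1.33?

c_u = 15.8 kPa

FS = c_u·L_a·R / (W·d), so c_u = FS·W·d / (L_a·R).
c_u = 1.33·278·2.56 / (8.80·6.8) = 946.5 / 59.84 = 15.82 kPa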